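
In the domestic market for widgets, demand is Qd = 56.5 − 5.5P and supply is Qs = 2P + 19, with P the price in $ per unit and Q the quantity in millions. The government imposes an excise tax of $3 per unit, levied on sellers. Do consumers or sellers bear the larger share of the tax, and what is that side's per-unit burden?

Before the tax: set 56.5 − 5.5P = 2P + 19 → P* = $5, Q* = 29.
With the tax collected from sellers, supply shifts: Qs = 2(P − 3) + 19.
New equilibrium: consumers pay $5.8, sellers receive $2.8, Q = 24.6. (Wedge: Pb − Ps = 3.)
Per-unit burden: consumers $0.8, sellers $2.2.
Sellers take the larger share because supply is less price-elastic here (demand slope 5.5 vs supply slope 2).
The less price-elastic side of the market bears the larger share of a per-unit tax.

Sellers bear the larger share: $2.2 per unit.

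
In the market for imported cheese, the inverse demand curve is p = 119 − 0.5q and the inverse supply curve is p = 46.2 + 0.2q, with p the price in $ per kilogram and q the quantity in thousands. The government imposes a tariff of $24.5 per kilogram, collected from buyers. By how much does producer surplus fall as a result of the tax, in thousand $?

Inverting to q(p) form: qd = 238 − 2p; qs = 5p − 231.
Without the tax, 238 − 2p = 5p − 231 gives 7p = 469, so p* = $67 and q* = 104.
With the tax collected from buyers, demand (in seller-price terms) shifts: qd = 238 − 2(p + 24.5).
Solving gives q = 69 with buyers paying $84.5 and suppliers receiving $60 (the $24.5 wedge).
ΔPS is the trapezoid between Q = 69 and Q = 104 of height $7: ½ · (104 + 69) · 7 = $605.5.

Producer surplus falls by $605.5 thousand.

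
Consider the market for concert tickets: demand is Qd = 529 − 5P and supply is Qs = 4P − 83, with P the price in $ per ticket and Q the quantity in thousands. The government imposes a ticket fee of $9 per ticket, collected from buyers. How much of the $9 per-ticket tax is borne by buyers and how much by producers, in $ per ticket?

Without the tax, 529 − 5P = 4P − 83 gives 9P = 612, so P* = $68 and Q* = 189.
With the tax collected from buyers, demand (in seller-price terms) shifts: Qd = 529 − 5(P + 9).
Solving gives Q = 169 with buyers paying $72 and producers receiving $63 (the $9 wedge).
Burden on buyers: $4; on producers: $5. (They sum to $9.)

Buyers bear $4 per ticket; producers bear $5 per ticket.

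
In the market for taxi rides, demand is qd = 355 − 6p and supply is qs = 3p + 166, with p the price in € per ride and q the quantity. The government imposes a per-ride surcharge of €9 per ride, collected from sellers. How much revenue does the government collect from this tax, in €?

Tax revenue = €1899.

Without the tax, 355 − 6p = 3p + 166 gives 9p = 189, so p* = €21 and q* = 229.
With the tax collected from sellers, supply shifts: qs = 3(p − 9) + 166.
New equilibrium: buyers pay €24, sellers receive €15, q = 211. (Wedge: pb − ps = 9.)
Revenue = t · Q = 9 · 211 = €1899.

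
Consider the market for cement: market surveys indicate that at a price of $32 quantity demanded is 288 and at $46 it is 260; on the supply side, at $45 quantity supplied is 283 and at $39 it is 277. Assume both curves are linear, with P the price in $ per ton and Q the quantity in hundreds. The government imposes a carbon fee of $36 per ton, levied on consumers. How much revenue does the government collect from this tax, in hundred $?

Tax revenue = $9072 hundred.

Demand slope: (260 − 288)/(46 − 32) = -2, so Qd = 352 − 2P.
Supply slope: (277 − 283)/(39 − 45) = 1, so Qs = P + 238.
Before the tax: set 352 − 2P = P + 238 → P* = $38, Q* = 276.
With the tax collected from consumers, demand (in seller-price terms) shifts: Qd = 352 − 2(P + 36).
New equilibrium: consumers pay $50, suppliers receive $14, Q = 252. (Wedge: Pb − Ps = 36.)
Revenue = t · Q = 36 · 252 = $9072.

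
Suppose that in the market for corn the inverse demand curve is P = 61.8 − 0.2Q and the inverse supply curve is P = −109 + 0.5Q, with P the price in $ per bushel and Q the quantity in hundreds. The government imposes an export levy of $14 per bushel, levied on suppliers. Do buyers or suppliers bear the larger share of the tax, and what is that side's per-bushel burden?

Suppliers bear the larger share: $10 per bushel.

Rewrite in direct form: Qd = 309 − 5P and Qs = 2P + 218.
Without the tax, 309 − 5P = 2P + 218 gives 7P = 91, so P* = $13 and Q* = 244.
With the tax collected from suppliers, supply shifts: Qs = 2(P − 14) + 218.
New equilibrium: buyers pay $17, suppliers receive $3, Q = 224. (Wedge: Pb − Ps = 14.)
Per-bushel burden: buyers $4, suppliers $10.
Suppliers take the larger share because supply is less price-elastic here (demand slope 5 vs supply slope 2).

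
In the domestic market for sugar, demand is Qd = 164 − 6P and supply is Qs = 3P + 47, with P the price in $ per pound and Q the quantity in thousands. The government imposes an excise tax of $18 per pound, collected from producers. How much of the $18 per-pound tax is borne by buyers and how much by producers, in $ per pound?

Buyers bear $6 per pound; producers bear $12 per pound.

Without the tax, 164 − 6P = 3P + 47 gives 9P = 117, so P* = $13 and Q* = 86.
With the tax collected from producers, supply shifts: Qs = 3(P − 18) + 47.
Solving gives Q = 50 with buyers paying $19 and producers receiving $1 (the $18 wedge).
Burden on buyers: $6; on producers: $12. (They sum to $18.)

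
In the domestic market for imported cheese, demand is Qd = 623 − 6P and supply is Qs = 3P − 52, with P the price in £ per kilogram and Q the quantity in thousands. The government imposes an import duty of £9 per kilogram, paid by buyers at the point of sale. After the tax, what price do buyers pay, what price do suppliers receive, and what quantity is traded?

Buyers pay £78; suppliers receive £69; quantity = 155.

Before the tax: set 623 − 6P = 3P − 52 → P* = £75, Q* = 173.
With the tax collected from buyers, demand (in seller-price terms) shifts: Qd = 623 − 6(P + 9).
New equilibrium: buyers pay £78, suppliers receive £69, Q = 155. (Wedge: Pb − Ps = 9.)
The less price-elastic side of the market bears the larger share of a per-unit tax.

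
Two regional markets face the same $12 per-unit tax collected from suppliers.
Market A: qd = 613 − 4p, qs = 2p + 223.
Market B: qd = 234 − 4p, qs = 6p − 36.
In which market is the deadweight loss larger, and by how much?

Market A: pre-tax p* = $65, q* = 353; post-tax q = 337; deadweight loss = $96.
Market B: pre-tax p* = $27, q* = 126; post-tax q = 97.2; deadweight loss = $172.8.
Difference: $96 vs $172.8 → market B is larger by $76.8.

Market B, by $76.8.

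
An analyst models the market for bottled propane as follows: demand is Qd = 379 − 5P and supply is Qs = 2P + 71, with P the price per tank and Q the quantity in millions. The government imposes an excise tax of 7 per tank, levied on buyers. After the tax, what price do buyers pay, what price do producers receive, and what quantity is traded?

Buyers pay 46; producers receive 39; quantity = 149.

Before the tax: set 379 − 5P = 2P + 71 → P* = 44, Q* = 159.
With the tax collected from buyers, demand (in seller-price terms) shifts: Qd = 379 − 5(P + 7).
New equilibrium: buyers pay 46, producers receive 39, Q = 149. (Wedge: Pb − Ps = 7.)
The less price-elastic side of the market bears the larger share of a per-unit tax.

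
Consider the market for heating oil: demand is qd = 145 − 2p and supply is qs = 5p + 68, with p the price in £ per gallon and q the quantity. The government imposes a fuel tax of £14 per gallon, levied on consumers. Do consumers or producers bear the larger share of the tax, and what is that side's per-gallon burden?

Consumers bear the larger share: £10 per gallon.

Before the tax: set 145 − 2p = 5p + 68 → p* = £11, q* = 123.
With the tax collected from consumers, demand (in seller-price terms) shifts: qd = 145 − 2(p + 14).
Solving gives q = 103 with consumers paying £21 and producers receiving £7 (the £14 wedge).
Per-gallon burden: consumers £10, producers £4.
Consumers take the larger share because demand is less price-elastic here (demand slope 2 vs supply slope 5).
The less price-elastic side of the market bears the larger share of a per-unit tax.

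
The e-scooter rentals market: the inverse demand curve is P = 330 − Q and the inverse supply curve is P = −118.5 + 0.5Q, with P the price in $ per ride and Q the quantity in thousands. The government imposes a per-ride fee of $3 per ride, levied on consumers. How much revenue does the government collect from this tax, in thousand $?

Tax revenue = $891 thousand.

Inverting to Q(P) form: Qd = 330 − P; Qs = 2P + 237.
Before the tax: set 330 − P = 2P + 237 → P* = $31, Q* = 299.
With the tax collected from consumers, demand (in seller-price terms) shifts: Qd = 330 − (P + 3).
Solving gives Q = 297 with consumers paying $33 and sellers receiving $30 (the $3 wedge).
Revenue = t · Q = 3 · 297 = $891.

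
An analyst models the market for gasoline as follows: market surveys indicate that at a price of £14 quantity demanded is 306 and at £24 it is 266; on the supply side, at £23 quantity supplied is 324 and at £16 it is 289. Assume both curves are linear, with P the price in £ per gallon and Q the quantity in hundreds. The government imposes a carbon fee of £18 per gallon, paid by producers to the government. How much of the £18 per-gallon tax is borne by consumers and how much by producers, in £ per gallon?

Demand slope: (266 − 306)/(24 − 14) = -4, so Qd = 362 − 4P.
Supply slope: (289 − 324)/(16 − 23) = 5, so Qs = 5P + 209.
Without the tax, 362 − 4P = 5P + 209 gives 9P = 153, so P* = £17 and Q* = 294.
With the tax collected from producers, supply shifts: Qs = 5(P − 18) + 209.
Solving gives Q = 254 with consumers paying £27 and producers receiving £9 (the £18 wedge).
Burden on consumers: £10; on producers: £8. (They sum to £18.)

Consumers bear £10 per gallon; producers bear £8 per gallon.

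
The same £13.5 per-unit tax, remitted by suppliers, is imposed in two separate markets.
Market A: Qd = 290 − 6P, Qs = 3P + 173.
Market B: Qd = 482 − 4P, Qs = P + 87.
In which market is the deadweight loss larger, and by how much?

Market A: pre-tax P* = £13, Q* = 212; post-tax Q = 185; deadweight loss = £182.25.
Market B: pre-tax P* = £79, Q* = 166; post-tax Q = 155.2; deadweight loss = £72.9.
Difference: £182.25 vs £72.9 → market A is larger by £109.35.

Market A, by £109.35.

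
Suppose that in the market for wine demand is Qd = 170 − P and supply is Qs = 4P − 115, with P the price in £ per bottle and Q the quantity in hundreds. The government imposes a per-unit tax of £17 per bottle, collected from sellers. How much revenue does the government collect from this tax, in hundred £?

Tax revenue = £1689.8 hundred.

Before the tax: set 170 − P = 4P − 115 → P* = £57, Q* = 113.
With the tax collected from sellers, supply shifts: Qs = 4(P − 17) − 115.
Solving gives Q = 99.4 with consumers paying £70.6 and sellers receiving £53.6 (the £17 wedge).
Revenue = t · Q = 17 · 99.4 = £1689.8.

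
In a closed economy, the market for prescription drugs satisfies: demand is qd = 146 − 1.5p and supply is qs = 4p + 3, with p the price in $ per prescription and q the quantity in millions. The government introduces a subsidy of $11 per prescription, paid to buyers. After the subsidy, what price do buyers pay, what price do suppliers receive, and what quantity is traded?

Buyers pay $18; suppliers receive $29; quantity = 119.

Before the subsidy: set 146 − 1.5p = 4p + 3 → p* = $26, q* = 107.
With a per-unit subsidy paid to buyers, each effectively pays p − 11, so demand becomes qd = 146 − 1.5(p − 11).
New equilibrium: buyers pay $18, suppliers receive $29, q = 119. (Wedge: pb − ps = −11.)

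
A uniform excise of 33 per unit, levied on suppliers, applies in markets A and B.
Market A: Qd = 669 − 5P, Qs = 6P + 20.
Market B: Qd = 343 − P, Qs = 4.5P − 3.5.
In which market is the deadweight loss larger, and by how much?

Market A: pre-tax P* = 59, Q* = 374; post-tax Q = 284; deadweight loss = 1485.
Market B: pre-tax P* = 63, Q* = 280; post-tax Q = 253; deadweight loss = 445.5.
Difference: 1485 vs 445.5 → market A is larger by 1039.5.

Market A, by 1039.5.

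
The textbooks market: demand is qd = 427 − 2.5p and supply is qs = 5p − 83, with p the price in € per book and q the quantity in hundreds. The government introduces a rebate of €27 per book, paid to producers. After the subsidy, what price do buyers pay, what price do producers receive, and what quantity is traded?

Before the subsidy: set 427 − 2.5p = 5p − 83 → p* = €68, q* = 257.
With a per-unit subsidy paid to producers, each receives p + 27 per unit sold, so supply becomes qs = 5(p + 27) − 83.
Solving gives q = 302 with buyers paying €50 and producers receiving €77 (the €27 wedge).

Buyers pay €50; producers receive €77; quantity = 302.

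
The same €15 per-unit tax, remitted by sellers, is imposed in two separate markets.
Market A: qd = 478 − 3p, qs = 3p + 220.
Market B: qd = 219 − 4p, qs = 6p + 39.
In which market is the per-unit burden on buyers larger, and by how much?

Market A: pre-tax p* = €43, q* = 349; post-tax q = 326.5; per-unit burden on buyers = €7.5.
Market B: pre-tax p* = €18, q* = 147; post-tax q = 111; per-unit burden on buyers = €9.
Difference: €7.5 vs €9 → market B is larger by €1.5.

Market B, by €1.5.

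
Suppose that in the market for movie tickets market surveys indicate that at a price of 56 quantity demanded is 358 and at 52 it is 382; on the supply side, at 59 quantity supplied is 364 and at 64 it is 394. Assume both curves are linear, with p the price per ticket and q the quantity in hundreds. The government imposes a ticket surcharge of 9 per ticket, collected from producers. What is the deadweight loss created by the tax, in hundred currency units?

Deadweight loss = 121.5 hundred.

Demand slope: (382 − 358)/(52 − 56) = -6, so qd = 694 − 6p.
Supply slope: (394 − 364)/(64 − 59) = 6, so qs = 6p + 10.
Before the tax: set 694 − 6p = 6p + 10 → p* = 57, q* = 352.
With the tax collected from producers, supply shifts: qs = 6(p − 9) + 10.
Solving gives q = 325 with buyers paying 61.5 and producers receiving 52.5 (the 9 wedge).
Quantity falls by |ΔQ| = |352 − 325| = 27.
DWL = ½ · t · |ΔQ| = ½ · 9 · 27 = 121.5.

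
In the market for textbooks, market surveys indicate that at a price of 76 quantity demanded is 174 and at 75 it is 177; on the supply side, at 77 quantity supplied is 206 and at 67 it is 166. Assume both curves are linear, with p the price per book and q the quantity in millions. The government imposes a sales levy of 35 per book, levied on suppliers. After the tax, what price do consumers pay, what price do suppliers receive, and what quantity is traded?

Consumers pay 92; suppliers receive 57; quantity = 126.

Demand slope: (177 − 174)/(75 − 76) = -3, so qd = 402 − 3p.
Supply slope: (166 − 206)/(67 − 77) = 4, so qs = 4p − 102.
Before the tax: set 402 − 3p = 4p − 102 → p* = 72, q* = 186.
With the tax collected from suppliers, supply shifts: qs = 4(p − 35) − 102.
Solving gives q = 126 with consumers paying 92 and suppliers receiving 57 (the 35 wedge).
The less price-elastic side of the market bears the larger share of a per-unit tax.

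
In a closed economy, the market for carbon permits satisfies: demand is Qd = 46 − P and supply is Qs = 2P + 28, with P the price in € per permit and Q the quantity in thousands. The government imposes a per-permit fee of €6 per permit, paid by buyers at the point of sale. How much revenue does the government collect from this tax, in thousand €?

Before the tax: set 46 − P = 2P + 28 → P* = €6, Q* = 40.
With the tax collected from buyers, demand (in seller-price terms) shifts: Qd = 46 − (P + 6).
New equilibrium: buyers pay €10, suppliers receive €4, Q = 36. (Wedge: Pb − Ps = 6.)
Revenue = t · Q = 6 · 36 = €216.

Tax revenue = €216 thousand.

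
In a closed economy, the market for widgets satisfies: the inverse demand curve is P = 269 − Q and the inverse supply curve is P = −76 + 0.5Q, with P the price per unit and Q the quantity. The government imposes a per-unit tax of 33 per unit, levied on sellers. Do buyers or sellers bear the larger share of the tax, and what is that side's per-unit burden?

Buyers bear the larger share: 22 per unit.

Rewrite in direct form: Qd = 269 − P and Qs = 2P + 152.
Before the tax: set 269 − P = 2P + 152 → P* = 39, Q* = 230.
With the tax collected from sellers, supply shifts: Qs = 2(P − 33) + 152.
New equilibrium: buyers pay 61, sellers receive 28, Q = 208. (Wedge: Pb − Ps = 33.)
Per-unit burden: buyers 22, sellers 11.
Buyers take the larger share because demand is less price-elastic here (demand slope 1 vs supply slope 2).
The less price-elastic side of the market bears the larger share of a per-unit tax.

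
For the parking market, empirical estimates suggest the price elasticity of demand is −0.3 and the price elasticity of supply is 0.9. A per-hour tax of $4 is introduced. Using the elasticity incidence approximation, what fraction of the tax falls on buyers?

Incidence ratio: buyers' share ≈ εs / (εs + |εd|) = 0.9 / (0.9 + 0.3) = 0.75.
Supply is the more elastic side, so buyers bear the larger share.

Buyers' share ≈ 0.75.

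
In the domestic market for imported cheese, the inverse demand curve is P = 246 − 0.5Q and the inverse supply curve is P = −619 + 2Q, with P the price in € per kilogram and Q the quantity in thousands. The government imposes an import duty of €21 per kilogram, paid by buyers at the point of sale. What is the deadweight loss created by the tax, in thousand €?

Deadweight loss = €88.2 thousand.

Rewrite in direct form: Qd = 492 − 2P and Qs = 0.5P + 309.5.
Without the tax, 492 − 2P = 0.5P + 309.5 gives 2.5P = 182.5, so P* = €73 and Q* = 346.
With the tax collected from buyers, demand (in seller-price terms) shifts: Qd = 492 − 2(P + 21).
New equilibrium: buyers pay €77.2, producers receive €56.2, Q = 337.6. (Wedge: Pb − Ps = 21.)
Quantity falls by |ΔQ| = |346 − 337.6| = 8.4.
DWL = ½ · t · |ΔQ| = ½ · 21 · 8.4 = €88.2.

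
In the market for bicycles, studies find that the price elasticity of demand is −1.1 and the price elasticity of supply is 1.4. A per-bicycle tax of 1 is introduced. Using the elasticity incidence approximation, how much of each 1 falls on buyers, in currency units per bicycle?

Buyers bear ≈ 0.56 per bicycle.

Incidence ratio: buyers' share ≈ εs / (εs + |εd|) = 1.4 / (1.4 + 1.1) = 0.56.
So buyers bear ≈ 0.56 × 1 = 0.56; sellers bear 0.44.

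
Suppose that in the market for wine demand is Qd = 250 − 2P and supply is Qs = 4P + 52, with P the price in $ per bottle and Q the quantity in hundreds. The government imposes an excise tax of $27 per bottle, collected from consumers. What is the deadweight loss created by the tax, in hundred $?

Deadweight loss = $486 hundred.

Before the tax: set 250 − 2P = 4P + 52 → P* = $33, Q* = 184.
With the tax collected from consumers, demand (in seller-price terms) shifts: Qd = 250 − 2(P + 27).
New equilibrium: consumers pay $51, sellers receive $24, Q = 148. (Wedge: Pb − Ps = 27.)
Quantity falls by |ΔQ| = |184 − 148| = 36.
DWL = ½ · t · |ΔQ| = ½ · 27 · 36 = $486.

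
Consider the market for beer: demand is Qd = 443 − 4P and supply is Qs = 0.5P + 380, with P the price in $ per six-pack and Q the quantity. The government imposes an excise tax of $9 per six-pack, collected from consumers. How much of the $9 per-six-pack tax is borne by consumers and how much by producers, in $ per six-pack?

Consumers bear $1 per six-pack; producers bear $8 per six-pack.

Before the tax: set 443 − 4P = 0.5P + 380 → P* = $14, Q* = 387.
With the tax collected from consumers, demand (in seller-price terms) shifts: Qd = 443 − 4(P + 9).
New equilibrium: consumers pay $15, producers receive $6, Q = 383. (Wedge: Pb − Ps = 9.)
Burden on consumers: $1; on producers: $8. (They sum to $9.)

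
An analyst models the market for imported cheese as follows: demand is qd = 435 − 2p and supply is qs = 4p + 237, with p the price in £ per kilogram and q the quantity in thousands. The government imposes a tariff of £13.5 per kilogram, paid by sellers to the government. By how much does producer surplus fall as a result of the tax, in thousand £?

Producer surplus falls by £1620 thousand.

Without the tax, 435 − 2p = 4p + 237 gives 6p = 198, so p* = £33 and q* = 369.
With the tax collected from sellers, supply shifts: qs = 4(p − 13.5) + 237.
Solving gives q = 351 with buyers paying £42 and sellers receiving £28.5 (the £13.5 wedge).
ΔPS is the trapezoid between Q = 351 and Q = 369 of height £4.5: ½ · (369 + 351) · 4.5 = £1620.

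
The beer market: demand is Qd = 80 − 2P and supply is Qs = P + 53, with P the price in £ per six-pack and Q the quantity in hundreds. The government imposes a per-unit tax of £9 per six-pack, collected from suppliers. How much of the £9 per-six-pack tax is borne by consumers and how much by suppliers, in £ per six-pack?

Consumers bear £3 per six-pack; suppliers bear £6 per six-pack.

Without the tax, 80 − 2P = P + 53 gives 3P = 27, so P* = £9 and Q* = 62.
With the tax collected from suppliers, supply shifts: Qs = (P − 9) + 53.
New equilibrium: consumers pay £12, suppliers receive £3, Q = 56. (Wedge: Pb − Ps = 9.)
Burden on consumers: £3; on suppliers: £6. (They sum to £9.)
The less price-elastic side of the market bears the larger share of a per-unit tax.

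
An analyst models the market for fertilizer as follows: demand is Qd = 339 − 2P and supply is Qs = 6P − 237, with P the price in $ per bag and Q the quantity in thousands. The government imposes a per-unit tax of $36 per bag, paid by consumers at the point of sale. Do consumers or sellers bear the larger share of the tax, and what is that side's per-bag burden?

Consumers bear the larger share: $27 per bag.

Without the tax, 339 − 2P = 6P − 237 gives 8P = 576, so P* = $72 and Q* = 195.
With the tax collected from consumers, demand (in seller-price terms) shifts: Qd = 339 − 2(P + 36).
New equilibrium: consumers pay $99, sellers receive $63, Q = 141. (Wedge: Pb − Ps = 36.)
Per-bag burden: consumers $27, sellers $9.
Consumers take the larger share because demand is less price-elastic here (demand slope 2 vs supply slope 6).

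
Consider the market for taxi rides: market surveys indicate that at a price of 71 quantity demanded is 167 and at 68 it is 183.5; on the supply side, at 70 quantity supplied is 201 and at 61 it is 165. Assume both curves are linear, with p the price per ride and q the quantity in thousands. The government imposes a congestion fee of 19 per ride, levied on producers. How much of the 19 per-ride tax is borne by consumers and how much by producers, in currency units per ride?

Demand slope: (183.5 − 167)/(68 − 71) = -5.5, so qd = 557.5 − 5.5p.
Supply slope: (165 − 201)/(61 − 70) = 4, so qs = 4p − 79.
Before the tax: set 557.5 − 5.5p = 4p − 79 → p* = 67, q* = 189.
With the tax collected from producers, supply shifts: qs = 4(p − 19) − 79.
New equilibrium: consumers pay 75, producers receive 56, q = 145. (Wedge: pb − ps = 19.)
Burden on consumers: 8; on producers: 11. (They sum to 19.)
The less price-elastic side of the market bears the larger share of a per-unit tax.

Consumers bear 8 per ride; producers bear 11 per ride.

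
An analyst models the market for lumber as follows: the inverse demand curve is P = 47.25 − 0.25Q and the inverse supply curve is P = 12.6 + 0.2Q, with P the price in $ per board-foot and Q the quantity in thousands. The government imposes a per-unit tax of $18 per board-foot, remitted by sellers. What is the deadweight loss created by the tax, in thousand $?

Deadweight loss = $360 thousand.

Rewrite in direct form: Qd = 189 − 4P and Qs = 5P − 63.
Without the tax, 189 − 4P = 5P − 63 gives 9P = 252, so P* = $28 and Q* = 77.
With the tax collected from sellers, supply shifts: Qs = 5(P − 18) − 63.
Solving gives Q = 37 with buyers paying $38 and sellers receiving $20 (the $18 wedge).
Quantity falls by |ΔQ| = |77 − 37| = 40.
DWL = ½ · t · |ΔQ| = ½ · 18 · 40 = $360.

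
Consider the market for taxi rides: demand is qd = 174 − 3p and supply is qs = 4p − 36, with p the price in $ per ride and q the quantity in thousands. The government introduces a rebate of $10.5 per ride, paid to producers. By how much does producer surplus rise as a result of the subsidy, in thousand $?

Producer surplus rises by $418.5 thousand.

Before the subsidy: set 174 − 3p = 4p − 36 → p* = $30, q* = 84.
With a per-unit subsidy paid to producers, each receives p + 10.5 per unit sold, so supply becomes qs = 4(p + 10.5) − 36.
Solving gives q = 102 with consumers paying $24 and producers receiving $34.5 (the $10.5 wedge).
ΔPS is the trapezoid between Q = 102 and Q = 84 of height $4.5: ½ · (84 + 102) · 4.5 = $418.5.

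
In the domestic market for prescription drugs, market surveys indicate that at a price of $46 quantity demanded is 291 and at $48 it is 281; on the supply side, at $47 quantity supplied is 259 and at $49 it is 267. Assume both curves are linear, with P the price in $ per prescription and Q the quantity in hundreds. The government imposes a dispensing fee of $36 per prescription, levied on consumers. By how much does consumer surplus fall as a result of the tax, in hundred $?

Demand slope: (281 − 291)/(48 − 46) = -5, so Qd = 521 − 5P.
Supply slope: (267 − 259)/(49 − 47) = 4, so Qs = 4P + 71.
Without the tax, 521 − 5P = 4P + 71 gives 9P = 450, so P* = $50 and Q* = 271.
With the tax collected from consumers, demand (in seller-price terms) shifts: Qd = 521 − 5(P + 36).
Solving gives Q = 191 with consumers paying $66 and suppliers receiving $30 (the $36 wedge).
ΔCS is the trapezoid between Q = 191 and Q = 271 of height $16: ½ · (271 + 191) · 16 = $3696.

Consumer surplus falls by $3696 hundred.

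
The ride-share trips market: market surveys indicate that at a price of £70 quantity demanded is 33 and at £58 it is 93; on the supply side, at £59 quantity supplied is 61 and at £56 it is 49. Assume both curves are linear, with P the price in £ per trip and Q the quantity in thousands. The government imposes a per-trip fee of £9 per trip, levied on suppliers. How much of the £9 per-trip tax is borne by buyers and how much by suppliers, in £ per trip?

Demand slope: (93 − 33)/(58 − 70) = -5, so Qd = 383 − 5P.
Supply slope: (49 − 61)/(56 − 59) = 4, so Qs = 4P − 175.
Without the tax, 383 − 5P = 4P − 175 gives 9P = 558, so P* = £62 and Q* = 73.
With the tax collected from suppliers, supply shifts: Qs = 4(P − 9) − 175.
New equilibrium: buyers pay £66, suppliers receive £57, Q = 53. (Wedge: Pb − Ps = 9.)
Burden on buyers: £4; on suppliers: £5. (They sum to £9.)

Buyers bear £4 per trip; suppliers bear £5 per trip.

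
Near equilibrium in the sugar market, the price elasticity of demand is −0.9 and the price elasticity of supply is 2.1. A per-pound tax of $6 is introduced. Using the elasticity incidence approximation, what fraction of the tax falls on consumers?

Consumers' share ≈ 0.7.

Incidence ratio: consumers' share ≈ εs / (εs + |εd|) = 2.1 / (2.1 + 0.9) = 0.7.
Supply is the more elastic side, so consumers bear the larger share.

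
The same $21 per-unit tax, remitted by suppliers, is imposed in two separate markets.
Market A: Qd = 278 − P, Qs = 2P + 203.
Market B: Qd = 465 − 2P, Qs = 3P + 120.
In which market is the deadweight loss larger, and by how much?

Market B, by $117.6.

Market A: pre-tax P* = $25, Q* = 253; post-tax Q = 239; deadweight loss = $147.
Market B: pre-tax P* = $69, Q* = 327; post-tax Q = 301.8; deadweight loss = $264.6.
Difference: $147 vs $264.6 → market B is larger by $117.6.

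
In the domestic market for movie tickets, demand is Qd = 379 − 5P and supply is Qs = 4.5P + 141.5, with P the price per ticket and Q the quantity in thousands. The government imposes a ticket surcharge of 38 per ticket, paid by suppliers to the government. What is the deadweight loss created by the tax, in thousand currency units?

Before the tax: set 379 − 5P = 4.5P + 141.5 → P* = 25, Q* = 254.
With the tax collected from suppliers, supply shifts: Qs = 4.5(P − 38) + 141.5.
New equilibrium: consumers pay 43, suppliers receive 5, Q = 164. (Wedge: Pb − Ps = 38.)
Quantity falls by |ΔQ| = |254 − 164| = 90.
DWL = ½ · t · |ΔQ| = ½ · 38 · 90 = 1710.

Deadweight loss = 1710 thousand.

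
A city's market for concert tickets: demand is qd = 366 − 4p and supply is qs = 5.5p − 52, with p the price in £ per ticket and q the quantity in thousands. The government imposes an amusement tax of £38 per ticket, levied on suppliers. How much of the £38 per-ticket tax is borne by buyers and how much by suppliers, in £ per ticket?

Before the tax: set 366 − 4p = 5.5p − 52 → p* = £44, q* = 190.
With the tax collected from suppliers, supply shifts: qs = 5.5(p − 38) − 52.
Solving gives q = 102 with buyers paying £66 and suppliers receiving £28 (the £38 wedge).
Burden on buyers: £22; on suppliers: £16. (They sum to £38.)

Buyers bear £22 per ticket; suppliers bear £16 per ticket.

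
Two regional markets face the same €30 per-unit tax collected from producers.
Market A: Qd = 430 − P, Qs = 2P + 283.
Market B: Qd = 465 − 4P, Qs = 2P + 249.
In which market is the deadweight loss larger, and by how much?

Market A: pre-tax P* = €49, Q* = 381; post-tax Q = 361; deadweight loss = €300.
Market B: pre-tax P* = €36, Q* = 321; post-tax Q = 281; deadweight loss = €600.
Difference: €300 vs €600 → market B is larger by €300.

Market B, by €300.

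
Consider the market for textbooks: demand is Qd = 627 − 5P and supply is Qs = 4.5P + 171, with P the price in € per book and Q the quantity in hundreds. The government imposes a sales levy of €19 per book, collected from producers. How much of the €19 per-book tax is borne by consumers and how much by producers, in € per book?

Before the tax: set 627 − 5P = 4.5P + 171 → P* = €48, Q* = 387.
With the tax collected from producers, supply shifts: Qs = 4.5(P − 19) + 171.
Solving gives Q = 342 with consumers paying €57 and producers receiving €38 (the €19 wedge).
Burden on consumers: €9; on producers: €10. (They sum to €19.)

Consumers bear €9 per book; producers bear €10 per book.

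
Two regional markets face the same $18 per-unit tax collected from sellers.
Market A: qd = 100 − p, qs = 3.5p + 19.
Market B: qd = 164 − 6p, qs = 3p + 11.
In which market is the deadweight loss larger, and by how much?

Market A: pre-tax p* = $18, q* = 82; post-tax q = 68; deadweight loss = $126.
Market B: pre-tax p* = $17, q* = 62; post-tax q = 26; deadweight loss = $324.
Difference: $126 vs $324 → market B is larger by $198.

Market B, by $198.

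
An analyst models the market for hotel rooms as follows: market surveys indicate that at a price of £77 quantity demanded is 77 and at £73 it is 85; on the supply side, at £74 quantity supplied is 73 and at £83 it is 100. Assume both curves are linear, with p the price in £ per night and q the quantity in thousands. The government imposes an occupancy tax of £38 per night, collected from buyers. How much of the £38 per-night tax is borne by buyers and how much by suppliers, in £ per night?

Demand slope: (85 − 77)/(73 − 77) = -2, so qd = 231 − 2p.
Supply slope: (100 − 73)/(83 − 74) = 3, so qs = 3p − 149.
Before the tax: set 231 − 2p = 3p − 149 → p* = £76, q* = 79.
With the tax collected from buyers, demand (in seller-price terms) shifts: qd = 231 − 2(p + 38).
New equilibrium: buyers pay £98.8, suppliers receive £60.8, q = 33.4. (Wedge: pb − ps = 38.)
Burden on buyers: £22.8; on suppliers: £15.2. (They sum to £38.)
The less price-elastic side of the market bears the larger share of a per-unit tax.

Buyers bear £22.8 per night; suppliers bear £15.2 per night.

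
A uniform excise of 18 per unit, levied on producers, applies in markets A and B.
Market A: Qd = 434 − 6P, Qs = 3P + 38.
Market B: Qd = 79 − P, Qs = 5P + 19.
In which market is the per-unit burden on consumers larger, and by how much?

Market A: pre-tax P* = 44, Q* = 170; post-tax Q = 134; per-unit burden on consumers = 6.
Market B: pre-tax P* = 10, Q* = 69; post-tax Q = 54; per-unit burden on consumers = 15.
Difference: 6 vs 15 → market B is larger by 9.

Market B, by 9.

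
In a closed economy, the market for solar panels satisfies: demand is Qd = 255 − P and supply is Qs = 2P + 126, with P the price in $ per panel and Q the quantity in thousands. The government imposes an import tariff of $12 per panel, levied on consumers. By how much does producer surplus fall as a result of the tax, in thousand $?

Before the tax: set 255 − P = 2P + 126 → P* = $43, Q* = 212.
With the tax collected from consumers, demand (in seller-price terms) shifts: Qd = 255 − (P + 12).
Solving gives Q = 204 with consumers paying $51 and producers receiving $39 (the $12 wedge).
ΔPS is the trapezoid between Q = 204 and Q = 212 of height $4: ½ · (212 + 204) · 4 = $832.

Producer surplus falls by $832 thousand.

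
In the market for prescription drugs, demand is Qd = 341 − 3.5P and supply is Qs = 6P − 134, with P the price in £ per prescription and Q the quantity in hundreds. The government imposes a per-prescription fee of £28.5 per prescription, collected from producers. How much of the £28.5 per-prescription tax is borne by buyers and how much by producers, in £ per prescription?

Buyers bear £18 per prescription; producers bear £10.5 per prescription.

Before the tax: set 341 − 3.5P = 6P − 134 → P* = £50, Q* = 166.
With the tax collected from producers, supply shifts: Qs = 6(P − 28.5) − 134.
New equilibrium: buyers pay £68, producers receive £39.5, Q = 103. (Wedge: Pb − Ps = 28.5.)
Burden on buyers: £18; on producers: £10.5. (They sum to £28.5.)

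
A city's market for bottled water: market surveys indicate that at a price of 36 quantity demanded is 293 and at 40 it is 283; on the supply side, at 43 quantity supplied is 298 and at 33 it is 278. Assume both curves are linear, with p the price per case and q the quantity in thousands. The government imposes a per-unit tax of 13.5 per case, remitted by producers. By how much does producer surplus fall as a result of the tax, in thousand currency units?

Producer surplus falls by 2103.75 thousand.

Demand slope: (283 − 293)/(40 − 36) = -2.5, so qd = 383 − 2.5p.
Supply slope: (278 − 298)/(33 − 43) = 2, so qs = 2p + 212.
Before the tax: set 383 − 2.5p = 2p + 212 → p* = 38, q* = 288.
With the tax collected from producers, supply shifts: qs = 2(p − 13.5) + 212.
Solving gives q = 273 with buyers paying 44 and producers receiving 30.5 (the 13.5 wedge).
ΔPS is the trapezoid between Q = 273 and Q = 288 of height 7.5: ½ · (288 + 273) · 7.5 = 2103.75.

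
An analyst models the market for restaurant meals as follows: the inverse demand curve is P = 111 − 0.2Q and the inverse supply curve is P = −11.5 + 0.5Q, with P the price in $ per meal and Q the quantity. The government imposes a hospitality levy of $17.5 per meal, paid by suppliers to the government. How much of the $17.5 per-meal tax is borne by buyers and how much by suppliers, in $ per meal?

Rewrite in direct form: Qd = 555 − 5P and Qs = 2P + 23.
Before the tax: set 555 − 5P = 2P + 23 → P* = $76, Q* = 175.
With the tax collected from suppliers, supply shifts: Qs = 2(P − 17.5) + 23.
Solving gives Q = 150 with buyers paying $81 and suppliers receiving $63.5 (the $17.5 wedge).
Burden on buyers: $5; on suppliers: $12.5. (They sum to $17.5.)

Buyers bear $5 per meal; suppliers bear $12.5 per meal.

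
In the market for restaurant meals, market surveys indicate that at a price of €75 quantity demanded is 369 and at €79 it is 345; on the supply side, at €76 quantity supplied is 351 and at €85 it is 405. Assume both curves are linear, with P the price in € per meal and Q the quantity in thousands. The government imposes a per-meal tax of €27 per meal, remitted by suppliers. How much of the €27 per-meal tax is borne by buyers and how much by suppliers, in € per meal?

Buyers bear €13.5 per meal; suppliers bear €13.5 per meal.

Demand slope: (345 − 369)/(79 − 75) = -6, so Qd = 819 − 6P.
Supply slope: (405 − 351)/(85 − 76) = 6, so Qs = 6P − 105.
Without the tax, 819 − 6P = 6P − 105 gives 12P = 924, so P* = €77 and Q* = 357.
With the tax collected from suppliers, supply shifts: Qs = 6(P − 27) − 105.
New equilibrium: buyers pay €90.5, suppliers receive €63.5, Q = 276. (Wedge: Pb − Ps = 27.)
Burden on buyers: €13.5; on suppliers: €13.5. (They sum to €27.)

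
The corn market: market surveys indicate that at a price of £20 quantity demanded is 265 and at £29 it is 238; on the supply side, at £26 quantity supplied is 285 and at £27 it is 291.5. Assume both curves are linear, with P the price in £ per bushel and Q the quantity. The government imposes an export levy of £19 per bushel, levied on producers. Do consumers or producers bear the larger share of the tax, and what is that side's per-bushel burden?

Demand slope: (238 − 265)/(29 − 20) = -3, so Qd = 325 − 3P.
Supply slope: (291.5 − 285)/(27 − 26) = 6.5, so Qs = 6.5P + 116.
Before the tax: set 325 − 3P = 6.5P + 116 → P* = £22, Q* = 259.
With the tax collected from producers, supply shifts: Qs = 6.5(P − 19) + 116.
New equilibrium: consumers pay £35, producers receive £16, Q = 220. (Wedge: Pb − Ps = 19.)
Per-bushel burden: consumers £13, producers £6.
Consumers take the larger share because demand is less price-elastic here (demand slope 3 vs supply slope 6.5).
The less price-elastic side of the market bears the larger share of a per-unit tax.

Consumers bear the larger share: £13 per bushel.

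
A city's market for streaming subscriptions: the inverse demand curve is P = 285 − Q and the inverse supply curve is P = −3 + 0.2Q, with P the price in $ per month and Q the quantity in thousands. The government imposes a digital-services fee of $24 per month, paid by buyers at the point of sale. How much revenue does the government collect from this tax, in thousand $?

Inverting to Q(P) form: Qd = 285 − P; Qs = 5P + 15.
Without the tax, 285 − P = 5P + 15 gives 6P = 270, so P* = $45 and Q* = 240.
With the tax collected from buyers, demand (in seller-price terms) shifts: Qd = 285 − (P + 24).
New equilibrium: buyers pay $65, sellers receive $41, Q = 220. (Wedge: Pb − Ps = 24.)
Revenue = t · Q = 24 · 220 = $5280.

Tax revenue = $5280 thousand.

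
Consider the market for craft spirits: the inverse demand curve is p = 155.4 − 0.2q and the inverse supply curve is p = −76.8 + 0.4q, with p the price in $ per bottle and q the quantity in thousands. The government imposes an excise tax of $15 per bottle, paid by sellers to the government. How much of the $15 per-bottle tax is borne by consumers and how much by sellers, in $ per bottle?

Consumers bear $5 per bottle; sellers bear $10 per bottle.

Rewrite in direct form: qd = 777 − 5p and qs = 2.5p + 192.
Before the tax: set 777 − 5p = 2.5p + 192 → p* = $78, q* = 387.
With the tax collected from sellers, supply shifts: qs = 2.5(p − 15) + 192.
New equilibrium: consumers pay $83, sellers receive $68, q = 362. (Wedge: pb − ps = 15.)
Burden on consumers: $5; on sellers: $10. (They sum to $15.)
The less price-elastic side of the market bears the larger share of a per-unit tax.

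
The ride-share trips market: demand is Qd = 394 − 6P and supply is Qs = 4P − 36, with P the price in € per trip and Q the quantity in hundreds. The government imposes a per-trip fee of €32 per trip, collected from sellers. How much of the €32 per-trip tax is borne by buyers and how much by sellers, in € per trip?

Buyers bear €12.8 per trip; sellers bear €19.2 per trip.

Before the tax: set 394 − 6P = 4P − 36 → P* = €43, Q* = 136.
With the tax collected from sellers, supply shifts: Qs = 4(P − 32) − 36.
New equilibrium: buyers pay €55.8, sellers receive €23.8, Q = 59.2. (Wedge: Pb − Ps = 32.)
Burden on buyers: €12.8; on sellers: €19.2. (They sum to €32.)
The less price-elastic side of the market bears the larger share of a per-unit tax.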